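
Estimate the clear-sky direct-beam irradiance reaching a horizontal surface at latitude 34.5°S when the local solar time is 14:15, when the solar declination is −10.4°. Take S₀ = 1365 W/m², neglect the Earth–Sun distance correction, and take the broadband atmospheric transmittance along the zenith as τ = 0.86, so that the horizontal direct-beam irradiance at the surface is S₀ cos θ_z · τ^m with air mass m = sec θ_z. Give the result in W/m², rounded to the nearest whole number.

872 W/m²

Hour angle H = 15° × (14.25 − 12) = 33.75°.
cos θ_z = sin(-34.5°) sin(-10.4°) + cos(-34.5°) cos(-10.4°) cos(33.75°) = 0.1022 + 0.6740 = 0.7762.
Air mass m = 1/cos θ_z = 1/0.7762 = 1.288; τ^m = 0.86^1.288 = 0.8234.
Surface direct beam = 1365 × 0.7762 × 0.8234 = 872.40 W/m².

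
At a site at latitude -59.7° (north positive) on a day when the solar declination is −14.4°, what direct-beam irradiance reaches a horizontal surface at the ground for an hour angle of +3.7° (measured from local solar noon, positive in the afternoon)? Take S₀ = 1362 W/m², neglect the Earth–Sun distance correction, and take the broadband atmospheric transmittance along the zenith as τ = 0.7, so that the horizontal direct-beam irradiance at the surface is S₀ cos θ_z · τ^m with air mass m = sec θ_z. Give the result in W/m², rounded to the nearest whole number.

576 W/m²

With φ = -59.7°, δ = -14.4°, H = 3.70°: sin φ sin δ = 0.2147, cos φ cos δ cos H = 0.4877, so cos θ_z = 0.7024.
Air mass m = 1/cos θ_z = 1/0.7024 = 1.424; τ^m = 0.7^1.424 = 0.6018.
Surface direct beam = 1362 × 0.7024 × 0.6018 = 575.72 W/m².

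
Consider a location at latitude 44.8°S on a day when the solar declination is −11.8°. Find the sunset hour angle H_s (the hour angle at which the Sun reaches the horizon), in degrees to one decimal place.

102.0°

−tan φ tan δ = −(-0.9930)(-0.2089) = -0.2074; H_s = arccos(-0.2074) = 101.97°.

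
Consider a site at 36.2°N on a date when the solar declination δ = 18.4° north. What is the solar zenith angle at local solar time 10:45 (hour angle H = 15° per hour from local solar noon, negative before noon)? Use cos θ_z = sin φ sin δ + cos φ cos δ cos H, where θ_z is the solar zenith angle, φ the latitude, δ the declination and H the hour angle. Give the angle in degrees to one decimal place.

24.3°

Hour angle H = 15° × (10.75 − 12) = -18.75°.
cos θ_z = sin φ sin δ + cos φ cos δ cos H = (0.5906)(0.3156) + (0.8070)(0.9489)(0.9469) = 0.9115.
θ_z = arccos(0.9115) = 24.29°.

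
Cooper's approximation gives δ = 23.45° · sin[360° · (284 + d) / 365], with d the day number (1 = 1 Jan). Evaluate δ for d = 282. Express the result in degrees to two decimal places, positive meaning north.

-7.34°

360 × (284 + 282) / 365 = 558.247°; sin(558.247°) = -0.3131.
δ = 23.45 × -0.3131 = -7.342° ≈ -7.34°.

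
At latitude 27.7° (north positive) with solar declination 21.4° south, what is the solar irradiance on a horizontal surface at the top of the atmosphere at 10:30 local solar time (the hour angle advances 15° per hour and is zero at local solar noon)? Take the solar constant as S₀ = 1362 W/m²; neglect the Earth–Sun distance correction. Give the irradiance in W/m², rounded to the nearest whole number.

806 W/m²

Hour angle H = 15° × (10.5 − 12) = -22.50°.
With φ = 27.7°, δ = -21.4°, H = -22.50°: sin φ sin δ = -0.1696, cos φ cos δ cos H = 0.7616, so cos θ_z = 0.5920.
Top-of-atmosphere irradiance = S₀ cos θ_z = 1362 × 0.5920 = 806.30 W/m².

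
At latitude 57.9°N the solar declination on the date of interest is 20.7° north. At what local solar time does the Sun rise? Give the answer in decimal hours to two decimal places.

−tan φ tan δ = −(1.5941)(0.3779) = -0.6024; H_s = arccos(-0.6024) = 127.04°.
Sunrise is at 12 − H_s/15 = 12 − 8.469 = 3.531 h local solar time.

3.53 h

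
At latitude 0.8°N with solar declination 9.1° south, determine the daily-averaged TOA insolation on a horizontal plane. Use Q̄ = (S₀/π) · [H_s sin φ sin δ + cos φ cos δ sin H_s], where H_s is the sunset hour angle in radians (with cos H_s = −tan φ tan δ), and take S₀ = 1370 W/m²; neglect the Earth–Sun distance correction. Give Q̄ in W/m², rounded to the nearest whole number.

cos H_s = −tan(0.8°) · tan(-9.1°) = 0.0022, so H_s = arccos(0.0022) = 89.87°. In radians, H_s = 1.5685.
H_s sin φ sin δ = 1.5685 × 0.0140 × -0.1582 = -0.0035.
cos φ cos δ sin H_s = 0.9999 × 0.9874 × 1.0000 = 0.9873.
Q̄ = (1370/π) × (-0.0035 + 0.9873) = 436.08 × 0.9838 = 429.02 W/m².

429 W/m²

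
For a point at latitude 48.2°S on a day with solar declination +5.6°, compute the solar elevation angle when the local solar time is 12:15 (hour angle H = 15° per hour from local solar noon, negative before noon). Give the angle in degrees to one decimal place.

36.1°

Hour angle H = 15° × (12.25 − 12) = 3.75°.
With φ = -48.2°, δ = 5.6°, H = 3.75°: sin φ sin δ = -0.0727, cos φ cos δ cos H = 0.6619, so cos θ_z = 0.5892.
θ_z = arccos(0.5892) = 53.90°, so the elevation is 90° − 53.90° = 36.10°.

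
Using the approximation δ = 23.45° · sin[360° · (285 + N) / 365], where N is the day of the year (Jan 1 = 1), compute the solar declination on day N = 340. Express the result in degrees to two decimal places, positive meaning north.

-22.80°

360 × (285 + 340) / 365 = 616.438°; sin(616.438°) = -0.9721.
δ = 23.45 × -0.9721 = -22.796° ≈ -22.80°.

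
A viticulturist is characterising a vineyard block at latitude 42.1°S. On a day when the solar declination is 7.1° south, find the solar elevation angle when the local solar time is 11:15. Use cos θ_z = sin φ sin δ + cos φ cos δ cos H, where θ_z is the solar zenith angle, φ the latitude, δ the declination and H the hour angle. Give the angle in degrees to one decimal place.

Hour angle H = 15° × (11.25 − 12) = -11.25°.
cos θ_z = sin φ sin δ + cos φ cos δ cos H = (-0.6704)(-0.1236) + (0.7420)(0.9923)(0.9808) = 0.8050.
θ_z = arccos(0.8050) = 36.39°, so the elevation is 90° − 36.39° = 53.61°.

53.6°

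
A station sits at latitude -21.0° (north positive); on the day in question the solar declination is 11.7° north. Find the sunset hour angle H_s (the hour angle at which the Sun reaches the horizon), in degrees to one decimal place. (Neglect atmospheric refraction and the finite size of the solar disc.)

85.4°

The sunset hour angle satisfies cos H_s = −tan φ tan δ = 0.0795, giving H_s = 85.44°.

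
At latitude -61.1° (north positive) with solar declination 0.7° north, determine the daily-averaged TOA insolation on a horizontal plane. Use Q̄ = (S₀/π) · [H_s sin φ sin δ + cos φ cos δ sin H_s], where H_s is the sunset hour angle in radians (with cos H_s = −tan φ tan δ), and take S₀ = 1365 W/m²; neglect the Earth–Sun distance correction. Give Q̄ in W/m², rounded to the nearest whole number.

203 W/m²

The sunset hour angle satisfies cos H_s = −tan φ tan δ = 0.0221, giving H_s = 88.73°. In radians, H_s = 1.5486.
H_s sin φ sin δ = 1.5486 × -0.8755 × 0.0122 = -0.0165.
cos φ cos δ sin H_s = 0.4833 × 0.9999 × 0.9998 = 0.4832.
Q̄ = (1365/π) × (-0.0165 + 0.4832) = 434.49 × 0.4667 = 202.78 W/m².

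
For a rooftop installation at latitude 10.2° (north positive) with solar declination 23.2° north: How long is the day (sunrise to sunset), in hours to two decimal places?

12.59 hours

The sunset hour angle satisfies cos H_s = −tan φ tan δ = -0.0771, giving H_s = 94.42°.
Day length = 2 H_s / 15° h⁻¹ = 188.84° / 15 = 12.589 h.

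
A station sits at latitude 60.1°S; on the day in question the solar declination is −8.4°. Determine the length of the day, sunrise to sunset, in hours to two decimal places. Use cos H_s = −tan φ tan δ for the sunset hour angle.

The sunset hour angle satisfies cos H_s = −tan φ tan δ = -0.2568, giving H_s = 104.88°.
Day length = 2 H_s / 15° h⁻¹ = 209.76° / 15 = 13.984 h.

13.98 hours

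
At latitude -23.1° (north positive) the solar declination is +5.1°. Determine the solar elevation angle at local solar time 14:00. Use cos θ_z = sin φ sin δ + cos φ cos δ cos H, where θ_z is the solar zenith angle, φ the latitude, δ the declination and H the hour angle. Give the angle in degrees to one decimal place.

Hour angle H = 15° × (14 − 12) = 30.00°.
cos θ_z = sin(-23.1°) sin(5.1°) + cos(-23.1°) cos(5.1°) cos(30.00°) = -0.0349 + 0.7934 = 0.7585.
θ_z = arccos(0.7585) = 40.67°, so the elevation is 90° − 40.67° = 49.33°.

49.3°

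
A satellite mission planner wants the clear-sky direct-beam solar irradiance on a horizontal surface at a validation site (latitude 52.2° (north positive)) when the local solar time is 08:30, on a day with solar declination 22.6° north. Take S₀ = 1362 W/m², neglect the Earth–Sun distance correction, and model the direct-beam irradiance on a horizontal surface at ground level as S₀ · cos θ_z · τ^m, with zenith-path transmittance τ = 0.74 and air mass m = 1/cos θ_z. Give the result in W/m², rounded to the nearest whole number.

555 W/m²

Hour angle H = 15° × (8.5 − 12) = -52.50°.
With φ = 52.2°, δ = 22.6°, H = -52.50°: sin φ sin δ = 0.3037, cos φ cos δ cos H = 0.3445, so cos θ_z = 0.6482.
Air mass m = 1/cos θ_z = 1/0.6482 = 1.543; τ^m = 0.74^1.543 = 0.6284.
Surface direct beam = 1362 × 0.6482 × 0.6284 = 554.78 W/m².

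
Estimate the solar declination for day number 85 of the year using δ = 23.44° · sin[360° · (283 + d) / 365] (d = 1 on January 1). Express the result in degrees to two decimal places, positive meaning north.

360 × (283 + 85) / 365 = 362.959°; sin(362.959°) = 0.0516.
δ = 23.44 × 0.0516 = 1.210° ≈ +1.21°.

+1.21°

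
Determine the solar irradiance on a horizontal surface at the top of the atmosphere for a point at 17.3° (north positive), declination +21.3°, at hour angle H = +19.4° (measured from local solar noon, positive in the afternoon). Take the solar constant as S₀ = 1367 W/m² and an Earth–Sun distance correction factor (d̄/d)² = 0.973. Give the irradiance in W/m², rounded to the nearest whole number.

1260 W/m²

cos θ_z = sin(17.3°) sin(21.3°) + cos(17.3°) cos(21.3°) cos(19.40°) = 0.1080 + 0.8390 = 0.9470.
Top-of-atmosphere irradiance = S₀ (d̄/d)² cos θ_z = 1367 × 0.973 × 0.9470 = 1259.60 W/m².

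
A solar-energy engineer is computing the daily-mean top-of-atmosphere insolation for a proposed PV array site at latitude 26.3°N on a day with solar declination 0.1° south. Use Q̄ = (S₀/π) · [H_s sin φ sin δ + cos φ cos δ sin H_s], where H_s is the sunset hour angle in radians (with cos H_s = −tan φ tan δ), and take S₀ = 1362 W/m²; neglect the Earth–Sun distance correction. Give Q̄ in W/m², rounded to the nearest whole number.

388 W/m²

cos H_s = −tan(26.3°) · tan(-0.1°) = 0.0009, so H_s = arccos(0.0009) = 89.95°. In radians, H_s = 1.5699.
H_s sin φ sin δ = 1.5699 × 0.4431 × -0.0017 = -0.0012.
cos φ cos δ sin H_s = 0.8965 × 1.0000 × 1.0000 = 0.8965.
Q̄ = (1362/π) × (-0.0012 + 0.8965) = 433.54 × 0.8953 = 388.15 W/m².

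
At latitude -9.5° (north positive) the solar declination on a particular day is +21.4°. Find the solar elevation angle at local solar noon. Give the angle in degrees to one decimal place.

59.1°

At local solar noon the hour angle is zero, so the elevation is 90° − |φ − δ| = 90° − |-9.5° − (21.4°)| = 90° − 30.9° = 59.1°.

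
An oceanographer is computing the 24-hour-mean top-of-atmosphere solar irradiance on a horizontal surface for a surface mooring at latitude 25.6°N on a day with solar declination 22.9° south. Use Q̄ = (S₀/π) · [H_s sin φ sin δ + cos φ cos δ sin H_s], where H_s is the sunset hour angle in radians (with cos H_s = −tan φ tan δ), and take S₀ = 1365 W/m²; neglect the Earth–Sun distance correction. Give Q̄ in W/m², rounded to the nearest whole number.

254 W/m²

cos H_s = −tan(25.6°) · tan(-22.9°) = 0.2024, so H_s = arccos(0.2024) = 78.32°. In radians, H_s = 1.3669.
H_s sin φ sin δ = 1.3669 × 0.4321 × -0.3891 = -0.2298.
cos φ cos δ sin H_s = 0.9018 × 0.9212 × 0.9793 = 0.8135.
Q̄ = (1365/π) × (-0.2298 + 0.8135) = 434.49 × 0.5837 = 253.61 W/m².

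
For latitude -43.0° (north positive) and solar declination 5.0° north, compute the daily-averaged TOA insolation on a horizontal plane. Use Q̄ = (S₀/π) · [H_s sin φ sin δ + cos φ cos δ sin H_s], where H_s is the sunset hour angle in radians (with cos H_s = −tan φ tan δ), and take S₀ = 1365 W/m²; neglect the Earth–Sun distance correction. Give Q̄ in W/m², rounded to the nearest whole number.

277 W/m²

The sunset hour angle satisfies cos H_s = −tan φ tan δ = 0.0816, giving H_s = 85.32°. In radians, H_s = 1.4891.
H_s sin φ sin δ = 1.4891 × -0.6820 × 0.0872 = -0.0886.
cos φ cos δ sin H_s = 0.7314 × 0.9962 × 0.9967 = 0.7262.
Q̄ = (1365/π) × (-0.0886 + 0.7262) = 434.49 × 0.6376 = 277.03 W/m².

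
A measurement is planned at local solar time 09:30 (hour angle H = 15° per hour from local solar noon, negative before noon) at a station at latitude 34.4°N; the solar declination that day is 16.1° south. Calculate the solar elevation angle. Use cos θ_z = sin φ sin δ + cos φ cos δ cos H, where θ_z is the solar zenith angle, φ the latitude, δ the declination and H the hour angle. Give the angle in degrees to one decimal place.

Hour angle H = 15° × (9.5 − 12) = -37.50°.
cos θ_z = sin φ sin δ + cos φ cos δ cos H = (0.5650)(-0.2773) + (0.8251)(0.9608)(0.7934) = 0.4723.
θ_z = arccos(0.4723) = 61.82°, so the elevation is 90° − 61.82° = 28.18°.

28.2°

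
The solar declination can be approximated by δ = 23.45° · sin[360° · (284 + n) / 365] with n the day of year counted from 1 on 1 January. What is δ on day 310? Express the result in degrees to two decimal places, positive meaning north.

-16.83°

360 × (284 + 310) / 365 = 585.863°; sin(585.863°) = -0.7177.
δ = 23.45 × -0.7177 = -16.830° ≈ -16.83°.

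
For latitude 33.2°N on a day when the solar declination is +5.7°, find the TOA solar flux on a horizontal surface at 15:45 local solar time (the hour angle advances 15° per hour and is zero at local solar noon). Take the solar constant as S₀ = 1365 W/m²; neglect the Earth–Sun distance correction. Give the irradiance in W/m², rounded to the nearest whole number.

Hour angle H = 15° × (15.75 − 12) = 56.25°.
cos θ_z = sin(33.2°) sin(5.7°) + cos(33.2°) cos(5.7°) cos(56.25°) = 0.0544 + 0.4626 = 0.5170.
Top-of-atmosphere irradiance = S₀ cos θ_z = 1365 × 0.5170 = 705.71 W/m².

706 W/m²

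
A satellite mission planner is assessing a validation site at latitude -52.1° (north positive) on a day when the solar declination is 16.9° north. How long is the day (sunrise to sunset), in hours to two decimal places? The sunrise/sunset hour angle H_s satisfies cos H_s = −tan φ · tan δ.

8.94 hours

cos H_s = −tan(-52.1°) · tan(16.9°) = 0.3903, so H_s = arccos(0.3903) = 67.03°.
Day length = 2 H_s / 15° h⁻¹ = 134.06° / 15 = 8.937 h.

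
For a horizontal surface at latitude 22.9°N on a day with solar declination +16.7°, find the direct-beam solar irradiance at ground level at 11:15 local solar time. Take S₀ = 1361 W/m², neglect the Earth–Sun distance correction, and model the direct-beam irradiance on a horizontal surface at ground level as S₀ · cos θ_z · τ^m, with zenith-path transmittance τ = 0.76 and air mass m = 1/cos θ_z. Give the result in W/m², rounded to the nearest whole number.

Hour angle H = 15° × (11.25 − 12) = -11.25°.
With φ = 22.9°, δ = 16.7°, H = -11.25°: sin φ sin δ = 0.1118, cos φ cos δ cos H = 0.8654, so cos θ_z = 0.9772.
Air mass m = 1/cos θ_z = 1/0.9772 = 1.023; τ^m = 0.76^1.023 = 0.7552.
Surface direct beam = 1361 × 0.9772 × 0.7552 = 1004.39 W/m².

1004 W/m²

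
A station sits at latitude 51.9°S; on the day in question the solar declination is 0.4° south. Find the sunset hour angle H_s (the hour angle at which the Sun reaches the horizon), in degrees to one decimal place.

90.5°

−tan φ tan δ = −(-1.2753)(-0.0070) = -0.0089; H_s = arccos(-0.0089) = 90.51°.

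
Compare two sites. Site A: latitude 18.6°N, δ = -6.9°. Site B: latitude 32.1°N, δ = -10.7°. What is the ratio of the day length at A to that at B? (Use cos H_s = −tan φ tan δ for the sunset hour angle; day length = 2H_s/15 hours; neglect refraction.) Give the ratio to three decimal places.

A: H_s = arccos(−tan 18.6° · tan -6.9°) = 87.67°, so 2H_s/15 = 11.6893 h.
B: H_s = arccos(−tan 32.1° · tan -10.7°) = 83.19°, so 2H_s/15 = 11.0920 h.
Ratio A/B = 11.6893 / 11.0920 = 1.0538.

1.054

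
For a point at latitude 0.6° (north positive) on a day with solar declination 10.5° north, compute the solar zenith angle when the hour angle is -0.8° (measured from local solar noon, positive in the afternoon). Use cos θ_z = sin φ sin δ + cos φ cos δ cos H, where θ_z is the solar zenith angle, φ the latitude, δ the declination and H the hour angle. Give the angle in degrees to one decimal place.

9.9°

With φ = 0.6°, δ = 10.5°, H = -0.80°: sin φ sin δ = 0.0019, cos φ cos δ cos H = 0.9831, so cos θ_z = 0.9850.
θ_z = arccos(0.9850) = 9.94°.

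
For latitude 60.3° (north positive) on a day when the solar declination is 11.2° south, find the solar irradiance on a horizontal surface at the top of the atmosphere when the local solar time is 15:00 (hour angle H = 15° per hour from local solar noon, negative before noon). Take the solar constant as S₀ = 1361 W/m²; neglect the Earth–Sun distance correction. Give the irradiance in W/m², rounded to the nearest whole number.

Hour angle H = 15° × (15 − 12) = 45.00°.
cos θ_z = sin φ sin δ + cos φ cos δ cos H = (0.8686)(-0.1942) + (0.4955)(0.9810)(0.7071) = 0.1750.
Top-of-atmosphere irradiance = S₀ cos θ_z = 1361 × 0.1750 = 238.17 W/m².

238 W/m²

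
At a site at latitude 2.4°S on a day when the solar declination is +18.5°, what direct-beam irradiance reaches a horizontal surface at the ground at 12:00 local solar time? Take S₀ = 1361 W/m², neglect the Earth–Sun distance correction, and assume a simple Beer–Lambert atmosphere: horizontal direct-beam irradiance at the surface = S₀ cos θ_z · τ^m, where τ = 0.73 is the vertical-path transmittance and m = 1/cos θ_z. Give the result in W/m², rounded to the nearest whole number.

Hour angle H = 15° × (12 − 12) = 0.00°.
cos θ_z = sin φ sin δ + cos φ cos δ cos H = (-0.0419)(0.3173) + (0.9991)(0.9483)(1.0000) = 0.9342.
Air mass m = 1/cos θ_z = 1/0.9342 = 1.070; τ^m = 0.73^1.070 = 0.7141.
Surface direct beam = 1361 × 0.9342 × 0.7141 = 907.94 W/m².

908 W/m²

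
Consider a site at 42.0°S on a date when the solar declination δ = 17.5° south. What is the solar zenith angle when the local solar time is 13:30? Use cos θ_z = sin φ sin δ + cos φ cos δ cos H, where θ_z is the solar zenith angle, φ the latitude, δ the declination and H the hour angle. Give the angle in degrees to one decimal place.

Hour angle H = 15° × (13.5 − 12) = 22.50°.
With φ = -42.0°, δ = -17.5°, H = 22.50°: sin φ sin δ = 0.2012, cos φ cos δ cos H = 0.6548, so cos θ_z = 0.8560.
θ_z = arccos(0.8560) = 31.13°.

31.1°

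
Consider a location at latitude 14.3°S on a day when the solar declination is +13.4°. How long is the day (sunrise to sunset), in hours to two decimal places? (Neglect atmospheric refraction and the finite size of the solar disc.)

11.54 hours

−tan φ tan δ = −(-0.2549)(0.2382) = 0.0607; H_s = arccos(0.0607) = 86.52°.
Day length = 2 H_s / 15° h⁻¹ = 173.04° / 15 = 11.536 h.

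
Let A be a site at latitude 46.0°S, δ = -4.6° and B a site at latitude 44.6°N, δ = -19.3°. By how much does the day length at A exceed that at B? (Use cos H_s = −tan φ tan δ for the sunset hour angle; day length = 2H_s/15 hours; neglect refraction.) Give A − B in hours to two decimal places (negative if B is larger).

A: H_s = arccos(−tan -46.0° · tan -4.6°) = 94.78°, so 2H_s/15 = 12.6373 h.
B: H_s = arccos(−tan 44.6° · tan -19.3°) = 69.80°, so 2H_s/15 = 9.3067 h.
A − B = 12.6373 − 9.3067 = 3.3306 h.

+3.33 h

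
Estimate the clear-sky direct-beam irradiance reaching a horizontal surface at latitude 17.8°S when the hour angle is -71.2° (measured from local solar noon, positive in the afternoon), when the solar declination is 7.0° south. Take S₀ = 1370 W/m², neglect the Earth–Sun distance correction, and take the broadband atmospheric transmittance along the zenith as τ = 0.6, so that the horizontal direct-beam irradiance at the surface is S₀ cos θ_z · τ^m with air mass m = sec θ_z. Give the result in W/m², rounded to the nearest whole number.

With φ = -17.8°, δ = -7.0°, H = -71.20°: sin φ sin δ = 0.0373, cos φ cos δ cos H = 0.3046, so cos θ_z = 0.3419.
Air mass m = 1/cos θ_z = 1/0.3419 = 2.925; τ^m = 0.6^2.925 = 0.2244.
Surface direct beam = 1370 × 0.3419 × 0.2244 = 105.11 W/m².

105 W/m²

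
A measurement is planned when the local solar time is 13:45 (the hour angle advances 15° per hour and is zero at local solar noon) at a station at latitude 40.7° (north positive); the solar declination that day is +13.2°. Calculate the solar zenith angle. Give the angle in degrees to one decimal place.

35.8°

Hour angle H = 15° × (13.75 − 12) = 26.25°.
cos θ_z = sin φ sin δ + cos φ cos δ cos H = (0.6521)(0.2284) + (0.7581)(0.9736)(0.8969) = 0.8109.
θ_z = arccos(0.8109) = 35.82°.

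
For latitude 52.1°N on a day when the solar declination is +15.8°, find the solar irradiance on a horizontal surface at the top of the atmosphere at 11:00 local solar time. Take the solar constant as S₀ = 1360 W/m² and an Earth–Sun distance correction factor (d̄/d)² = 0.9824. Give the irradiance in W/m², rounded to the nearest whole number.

Hour angle H = 15° × (11 − 12) = -15.00°.
cos θ_z = sin(52.1°) sin(15.8°) + cos(52.1°) cos(15.8°) cos(-15.00°) = 0.2149 + 0.5709 = 0.7858.
Top-of-atmosphere irradiance = S₀ (d̄/d)² cos θ_z = 1360 × 0.9824 × 0.7858 = 1049.88 W/m².

1050 W/m²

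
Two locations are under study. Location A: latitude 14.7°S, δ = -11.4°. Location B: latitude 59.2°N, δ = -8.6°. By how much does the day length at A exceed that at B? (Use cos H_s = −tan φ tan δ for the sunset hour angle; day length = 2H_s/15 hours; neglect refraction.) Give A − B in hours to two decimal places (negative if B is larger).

+2.36 h

A: H_s = arccos(−tan -14.7° · tan -11.4°) = 93.03°, so 2H_s/15 = 12.4040 h.
B: H_s = arccos(−tan 59.2° · tan -8.6°) = 75.30°, so 2H_s/15 = 10.0400 h.
A − B = 12.4040 − 10.0400 = 2.3640 h.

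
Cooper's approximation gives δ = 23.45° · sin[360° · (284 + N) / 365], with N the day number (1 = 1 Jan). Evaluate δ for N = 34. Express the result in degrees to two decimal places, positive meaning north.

-16.97°

360 × (284 + 34) / 365 = 313.644°; sin(313.644°) = -0.7236.
δ = 23.45 × -0.7236 = -16.968° ≈ -16.97°.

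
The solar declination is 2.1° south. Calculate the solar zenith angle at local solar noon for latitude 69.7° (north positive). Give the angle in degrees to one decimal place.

At local solar noon the hour angle is zero, so the zenith angle is |φ − δ| = |69.7° − (-2.1°)| = 71.8°.

71.8°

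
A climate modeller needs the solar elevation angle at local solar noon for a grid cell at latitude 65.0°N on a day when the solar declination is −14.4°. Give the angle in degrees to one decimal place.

At local solar noon the hour angle is zero, so the elevation is 90° − |φ − δ| = 90° − |65.0° − (-14.4°)| = 90° − 79.4° = 10.6°.

10.6°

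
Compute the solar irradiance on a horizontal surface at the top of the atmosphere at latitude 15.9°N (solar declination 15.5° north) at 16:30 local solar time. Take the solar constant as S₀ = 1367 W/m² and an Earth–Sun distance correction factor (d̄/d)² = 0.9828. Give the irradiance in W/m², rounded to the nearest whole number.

Hour angle H = 15° × (16.5 − 12) = 67.50°.
With φ = 15.9°, δ = 15.5°, H = 67.50°: sin φ sin δ = 0.0732, cos φ cos δ cos H = 0.3547, so cos θ_z = 0.4279.
Top-of-atmosphere irradiance = S₀ (d̄/d)² cos θ_z = 1367 × 0.9828 × 0.4279 = 574.88 W/m².

575 W/m²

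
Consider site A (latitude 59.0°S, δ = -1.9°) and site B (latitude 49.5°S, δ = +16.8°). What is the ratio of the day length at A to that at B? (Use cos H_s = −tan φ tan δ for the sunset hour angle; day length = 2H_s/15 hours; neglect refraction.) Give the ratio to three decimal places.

1.344

A: H_s = arccos(−tan -59.0° · tan -1.9°) = 93.16°, so 2H_s/15 = 12.4213 h.
B: H_s = arccos(−tan -49.5° · tan 16.8°) = 69.30°, so 2H_s/15 = 9.2400 h.
Ratio A/B = 12.4213 / 9.2400 = 1.3443.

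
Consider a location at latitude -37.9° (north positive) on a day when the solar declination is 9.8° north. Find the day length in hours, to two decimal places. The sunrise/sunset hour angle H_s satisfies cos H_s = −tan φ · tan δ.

The sunset hour angle satisfies cos H_s = −tan φ tan δ = 0.1345, giving H_s = 82.27°.
Day length = 2 H_s / 15° h⁻¹ = 164.54° / 15 = 10.969 h.

10.97 hours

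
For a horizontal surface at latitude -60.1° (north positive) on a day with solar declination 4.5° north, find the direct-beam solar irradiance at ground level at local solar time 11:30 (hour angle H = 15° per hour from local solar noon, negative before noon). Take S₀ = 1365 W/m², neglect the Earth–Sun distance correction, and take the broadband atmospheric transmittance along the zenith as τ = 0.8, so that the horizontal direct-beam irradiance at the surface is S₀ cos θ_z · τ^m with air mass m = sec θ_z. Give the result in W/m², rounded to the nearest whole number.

Hour angle H = 15° × (11.5 − 12) = -7.50°.
cos θ_z = sin φ sin δ + cos φ cos δ cos H = (-0.8669)(0.0785) + (0.4985)(0.9969)(0.9914) = 0.4246.
Air mass m = 1/cos θ_z = 1/0.4246 = 2.355; τ^m = 0.8^2.355 = 0.5913.
Surface direct beam = 1365 × 0.4246 × 0.5913 = 342.71 W/m².

343 W/m²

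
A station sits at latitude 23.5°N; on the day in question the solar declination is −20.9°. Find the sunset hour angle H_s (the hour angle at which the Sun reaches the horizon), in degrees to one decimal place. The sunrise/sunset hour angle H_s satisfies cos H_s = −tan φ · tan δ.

cos H_s = −tan(23.5°) · tan(-20.9°) = 0.1660, so H_s = arccos(0.1660) = 80.44°.

80.4°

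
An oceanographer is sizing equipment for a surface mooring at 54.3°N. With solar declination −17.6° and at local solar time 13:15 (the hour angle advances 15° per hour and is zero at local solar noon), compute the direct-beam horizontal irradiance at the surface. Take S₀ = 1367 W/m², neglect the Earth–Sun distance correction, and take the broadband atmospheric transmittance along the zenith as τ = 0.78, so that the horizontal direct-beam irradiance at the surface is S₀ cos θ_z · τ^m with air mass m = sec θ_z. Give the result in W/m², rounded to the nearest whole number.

Hour angle H = 15° × (13.25 − 12) = 18.75°.
cos θ_z = sin φ sin δ + cos φ cos δ cos H = (0.8121)(-0.3024) + (0.5835)(0.9532)(0.9469) = 0.2811.
Air mass m = 1/cos θ_z = 1/0.2811 = 3.557; τ^m = 0.78^3.557 = 0.4132.
Surface direct beam = 1367 × 0.2811 × 0.4132 = 158.78 W/m².

159 W/m²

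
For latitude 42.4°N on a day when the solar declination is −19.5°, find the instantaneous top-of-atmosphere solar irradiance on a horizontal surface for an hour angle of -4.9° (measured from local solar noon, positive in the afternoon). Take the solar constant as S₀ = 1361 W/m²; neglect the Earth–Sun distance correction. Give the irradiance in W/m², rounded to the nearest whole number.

With φ = 42.4°, δ = -19.5°, H = -4.90°: sin φ sin δ = -0.2251, cos φ cos δ cos H = 0.6936, so cos θ_z = 0.4685.
Top-of-atmosphere irradiance = S₀ cos θ_z = 1361 × 0.4685 = 637.63 W/m².

638 W/m²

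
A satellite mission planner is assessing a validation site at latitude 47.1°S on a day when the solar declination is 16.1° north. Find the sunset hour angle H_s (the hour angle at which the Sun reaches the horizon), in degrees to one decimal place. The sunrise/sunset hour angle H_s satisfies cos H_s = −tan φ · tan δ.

71.9°

−tan φ tan δ = −(-1.0761)(0.2886) = 0.3106; H_s = arccos(0.3106) = 71.90°.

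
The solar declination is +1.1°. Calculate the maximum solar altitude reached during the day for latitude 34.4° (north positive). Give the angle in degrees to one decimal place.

56.7°

At local solar noon the hour angle is zero, so the elevation is 90° − |φ − δ| = 90° − |34.4° − (1.1°)| = 90° − 33.3° = 56.7°.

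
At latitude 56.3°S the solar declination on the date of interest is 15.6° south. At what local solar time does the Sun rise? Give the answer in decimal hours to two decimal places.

4.35 h

The sunset hour angle satisfies cos H_s = −tan φ tan δ = -0.4187, giving H_s = 114.75°.
Sunrise is at 12 − H_s/15 = 12 − 7.650 = 4.350 h local solar time.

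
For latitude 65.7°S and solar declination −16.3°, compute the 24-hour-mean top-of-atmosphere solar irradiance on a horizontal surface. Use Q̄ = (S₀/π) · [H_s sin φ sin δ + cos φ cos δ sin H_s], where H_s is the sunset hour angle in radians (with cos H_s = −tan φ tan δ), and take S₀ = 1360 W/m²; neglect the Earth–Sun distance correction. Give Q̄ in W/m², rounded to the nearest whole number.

cos H_s = −tan(-65.7°) · tan(-16.3°) = -0.6476, so H_s = arccos(-0.6476) = 130.36°. In radians, H_s = 2.2752.
H_s sin φ sin δ = 2.2752 × -0.9114 × -0.2807 = 0.5821.
cos φ cos δ sin H_s = 0.4115 × 0.9598 × 0.7620 = 0.3010.
Q̄ = (1360/π) × (0.5821 + 0.3010) = 432.90 × 0.8831 = 382.29 W/m².

382 W/m²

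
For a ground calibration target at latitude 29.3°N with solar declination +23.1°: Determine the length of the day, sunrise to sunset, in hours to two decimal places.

13.85 hours

cos H_s = −tan(29.3°) · tan(23.1°) = -0.2394, so H_s = arccos(-0.2394) = 103.85°.
Day length = 2 H_s / 15° h⁻¹ = 207.70° / 15 = 13.847 h.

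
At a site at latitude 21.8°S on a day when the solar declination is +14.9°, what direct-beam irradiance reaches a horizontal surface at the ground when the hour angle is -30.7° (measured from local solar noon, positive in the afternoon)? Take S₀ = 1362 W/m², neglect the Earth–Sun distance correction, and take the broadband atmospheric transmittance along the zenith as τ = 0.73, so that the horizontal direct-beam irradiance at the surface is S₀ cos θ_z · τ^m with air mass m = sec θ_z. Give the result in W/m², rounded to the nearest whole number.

cos θ_z = sin(-21.8°) sin(14.9°) + cos(-21.8°) cos(14.9°) cos(-30.70°) = -0.0955 + 0.7715 = 0.6760.
Air mass m = 1/cos θ_z = 1/0.6760 = 1.479; τ^m = 0.73^1.479 = 0.6278.
Surface direct beam = 1362 × 0.6760 × 0.6278 = 578.02 W/m².

578 W/m²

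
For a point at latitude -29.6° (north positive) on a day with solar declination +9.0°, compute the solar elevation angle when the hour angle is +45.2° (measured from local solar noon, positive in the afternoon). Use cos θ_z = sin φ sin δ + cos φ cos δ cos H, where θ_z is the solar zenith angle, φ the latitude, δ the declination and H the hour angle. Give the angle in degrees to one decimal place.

cos θ_z = sin φ sin δ + cos φ cos δ cos H = (-0.4939)(0.1564) + (0.8695)(0.9877)(0.7046) = 0.5279.
θ_z = arccos(0.5279) = 58.14°, so the elevation is 90° − 58.14° = 31.86°.

31.9°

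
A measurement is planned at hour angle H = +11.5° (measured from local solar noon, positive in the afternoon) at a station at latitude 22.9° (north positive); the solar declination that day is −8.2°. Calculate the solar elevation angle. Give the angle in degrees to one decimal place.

cos θ_z = sin(22.9°) sin(-8.2°) + cos(22.9°) cos(-8.2°) cos(11.50°) = -0.0555 + 0.8935 = 0.8380.
θ_z = arccos(0.8380) = 33.07°, so the elevation is 90° − 33.07° = 56.93°.

56.9°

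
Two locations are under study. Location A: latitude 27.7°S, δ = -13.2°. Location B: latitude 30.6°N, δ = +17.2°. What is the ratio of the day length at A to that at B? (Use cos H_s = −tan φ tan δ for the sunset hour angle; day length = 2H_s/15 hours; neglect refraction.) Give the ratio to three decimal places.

0.965

A: H_s = arccos(−tan -27.7° · tan -13.2°) = 97.07°, so 2H_s/15 = 12.9427 h.
B: H_s = arccos(−tan 30.6° · tan 17.2°) = 100.55°, so 2H_s/15 = 13.4067 h.
Ratio A/B = 12.9427 / 13.4067 = 0.9654.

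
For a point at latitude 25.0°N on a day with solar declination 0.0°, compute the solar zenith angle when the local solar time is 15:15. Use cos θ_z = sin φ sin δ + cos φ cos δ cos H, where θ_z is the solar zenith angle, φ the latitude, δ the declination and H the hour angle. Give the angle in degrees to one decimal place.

Hour angle H = 15° × (15.25 − 12) = 48.75°.
cos θ_z = sin φ sin δ + cos φ cos δ cos H = (0.4226)(0.0000) + (0.9063)(1.0000)(0.6593) = 0.5975.
θ_z = arccos(0.5975) = 53.31°.

53.3°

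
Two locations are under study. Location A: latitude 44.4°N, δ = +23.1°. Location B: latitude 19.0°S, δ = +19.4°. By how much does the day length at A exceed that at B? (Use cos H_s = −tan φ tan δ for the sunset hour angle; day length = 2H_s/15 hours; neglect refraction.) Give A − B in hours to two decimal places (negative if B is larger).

+4.22 h

A: H_s = arccos(−tan 44.4° · tan 23.1°) = 114.69°, so 2H_s/15 = 15.2920 h.
B: H_s = arccos(−tan -19.0° · tan 19.4°) = 83.04°, so 2H_s/15 = 11.0720 h.
A − B = 15.2920 − 11.0720 = 4.2200 h.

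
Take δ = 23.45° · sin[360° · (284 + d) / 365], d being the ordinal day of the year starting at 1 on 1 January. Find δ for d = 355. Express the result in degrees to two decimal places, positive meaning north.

-23.45°

360 × (284 + 355) / 365 = 630.247°; sin(630.247°) = -1.0000.
δ = 23.45 × -1.0000 = -23.450° ≈ -23.45°.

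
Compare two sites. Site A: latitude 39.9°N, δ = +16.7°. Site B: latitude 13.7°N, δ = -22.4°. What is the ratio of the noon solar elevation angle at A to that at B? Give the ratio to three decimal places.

1.239

A: 90° − |39.9 − (16.7)| = 66.80°.
B: 90° − |13.7 − (-22.4)| = 53.90°.
Ratio A/B = 66.8000 / 53.9000 = 1.2393.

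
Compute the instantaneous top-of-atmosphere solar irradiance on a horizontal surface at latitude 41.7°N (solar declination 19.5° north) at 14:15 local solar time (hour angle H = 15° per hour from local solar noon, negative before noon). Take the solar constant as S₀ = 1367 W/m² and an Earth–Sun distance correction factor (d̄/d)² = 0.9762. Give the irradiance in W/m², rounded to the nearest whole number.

1077 W/m²

Hour angle H = 15° × (14.25 − 12) = 33.75°.
cos θ_z = sin φ sin δ + cos φ cos δ cos H = (0.6652)(0.3338) + (0.7466)(0.9426)(0.8315) = 0.8072.
Top-of-atmosphere irradiance = S₀ (d̄/d)² cos θ_z = 1367 × 0.9762 × 0.8072 = 1077.18 W/m².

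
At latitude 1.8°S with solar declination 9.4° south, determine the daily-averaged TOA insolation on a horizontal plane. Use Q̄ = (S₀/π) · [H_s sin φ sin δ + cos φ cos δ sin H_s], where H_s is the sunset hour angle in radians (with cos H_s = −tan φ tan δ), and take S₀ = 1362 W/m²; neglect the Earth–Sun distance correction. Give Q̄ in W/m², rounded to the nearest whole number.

−tan φ tan δ = −(-0.0314)(-0.1655) = -0.0052; H_s = arccos(-0.0052) = 90.30°. In radians, H_s = 1.5760.
H_s sin φ sin δ = 1.5760 × -0.0314 × -0.1633 = 0.0081.
cos φ cos δ sin H_s = 0.9995 × 0.9866 × 1.0000 = 0.9861.
Q̄ = (1362/π) × (0.0081 + 0.9861) = 433.54 × 0.9942 = 431.03 W/m².

431 W/m²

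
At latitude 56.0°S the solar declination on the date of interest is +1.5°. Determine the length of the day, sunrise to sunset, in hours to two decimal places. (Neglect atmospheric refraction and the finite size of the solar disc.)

11.70 hours

−tan φ tan δ = −(-1.4826)(0.0262) = 0.0388; H_s = arccos(0.0388) = 87.78°.
Day length = 2 H_s / 15° h⁻¹ = 175.56° / 15 = 11.704 h.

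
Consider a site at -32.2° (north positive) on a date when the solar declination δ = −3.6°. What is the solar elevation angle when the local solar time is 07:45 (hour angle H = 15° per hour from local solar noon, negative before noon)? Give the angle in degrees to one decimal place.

24.0°

Hour angle H = 15° × (7.75 − 12) = -63.75°.
cos θ_z = sin φ sin δ + cos φ cos δ cos H = (-0.5329)(-0.0628) + (0.8462)(0.9980)(0.4423) = 0.4070.
θ_z = arccos(0.4070) = 65.98°, so the elevation is 90° − 65.98° = 24.02°.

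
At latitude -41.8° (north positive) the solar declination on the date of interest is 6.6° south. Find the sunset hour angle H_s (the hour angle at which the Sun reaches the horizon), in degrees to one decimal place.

95.9°

−tan φ tan δ = −(-0.8941)(-0.1157) = -0.1034; H_s = arccos(-0.1034) = 95.93°.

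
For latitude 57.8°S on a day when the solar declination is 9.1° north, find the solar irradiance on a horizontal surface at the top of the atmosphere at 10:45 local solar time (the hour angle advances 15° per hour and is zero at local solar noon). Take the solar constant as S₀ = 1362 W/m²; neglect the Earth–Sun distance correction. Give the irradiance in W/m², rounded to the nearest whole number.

496 W/m²

Hour angle H = 15° × (10.75 − 12) = -18.75°.
cos θ_z = sin(-57.8°) sin(9.1°) + cos(-57.8°) cos(9.1°) cos(-18.75°) = -0.1338 + 0.4982 = 0.3644.
Top-of-atmosphere irradiance = S₀ cos θ_z = 1362 × 0.3644 = 496.31 W/m².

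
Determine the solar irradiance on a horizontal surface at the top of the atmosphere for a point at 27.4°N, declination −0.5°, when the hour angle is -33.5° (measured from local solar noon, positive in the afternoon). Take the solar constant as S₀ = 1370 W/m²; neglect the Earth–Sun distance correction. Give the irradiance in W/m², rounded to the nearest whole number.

1009 W/m²

cos θ_z = sin φ sin δ + cos φ cos δ cos H = (0.4602)(-0.0087) + (0.8878)(1.0000)(0.8339) = 0.7363.
Top-of-atmosphere irradiance = S₀ cos θ_z = 1370 × 0.7363 = 1008.73 W/m².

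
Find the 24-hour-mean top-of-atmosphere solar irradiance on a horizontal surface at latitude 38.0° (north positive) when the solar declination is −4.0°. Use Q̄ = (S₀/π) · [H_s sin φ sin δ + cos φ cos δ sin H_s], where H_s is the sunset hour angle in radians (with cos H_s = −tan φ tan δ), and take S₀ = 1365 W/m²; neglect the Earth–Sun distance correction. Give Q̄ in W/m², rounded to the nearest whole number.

The sunset hour angle satisfies cos H_s = −tan φ tan δ = 0.0546, giving H_s = 86.87°. In radians, H_s = 1.5162.
H_s sin φ sin δ = 1.5162 × 0.6157 × -0.0698 = -0.0652.
cos φ cos δ sin H_s = 0.7880 × 0.9976 × 0.9985 = 0.7849.
Q̄ = (1365/π) × (-0.0652 + 0.7849) = 434.49 × 0.7197 = 312.70 W/m².

313 W/m²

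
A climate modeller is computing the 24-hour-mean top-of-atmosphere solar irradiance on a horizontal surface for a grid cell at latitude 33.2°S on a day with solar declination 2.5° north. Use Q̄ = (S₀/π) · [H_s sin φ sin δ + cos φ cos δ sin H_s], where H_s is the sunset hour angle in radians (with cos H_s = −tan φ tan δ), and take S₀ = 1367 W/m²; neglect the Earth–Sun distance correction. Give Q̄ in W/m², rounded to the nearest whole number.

−tan φ tan δ = −(-0.6544)(0.0437) = 0.0286; H_s = arccos(0.0286) = 88.36°. In radians, H_s = 1.5422.
H_s sin φ sin δ = 1.5422 × -0.5476 × 0.0436 = -0.0368.
cos φ cos δ sin H_s = 0.8368 × 0.9990 × 0.9996 = 0.8356.
Q̄ = (1367/π) × (-0.0368 + 0.8356) = 435.13 × 0.7988 = 347.58 W/m².

348 W/m²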